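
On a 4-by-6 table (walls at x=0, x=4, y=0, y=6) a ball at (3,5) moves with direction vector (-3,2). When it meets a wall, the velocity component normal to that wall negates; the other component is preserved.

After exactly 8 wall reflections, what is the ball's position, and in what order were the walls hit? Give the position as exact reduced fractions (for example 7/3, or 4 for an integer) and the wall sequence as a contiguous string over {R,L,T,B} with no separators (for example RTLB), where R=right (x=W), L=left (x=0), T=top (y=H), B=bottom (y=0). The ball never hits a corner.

Final position: (1/2,6)
Wall sequence: TLRBLRLT

1. t=1/2 → T at (3/2,6); v=(-3,-2)
2. t=1/2 → L at (0,5); v=(3,-2)
3. t=4/3 → R at (4,7/3); v=(-3,-2)
4. t=7/6 → B at (1/2,0); v=(-3,2)
5. t=1/6 → L at (0,1/3); v=(3,2)
6. t=4/3 → R at (4,3); v=(-3,2)
7. t=4/3 → L at (0,17/3); v=(3,2)
8. t=1/6 → T at (1/2,6); v=(3,-2)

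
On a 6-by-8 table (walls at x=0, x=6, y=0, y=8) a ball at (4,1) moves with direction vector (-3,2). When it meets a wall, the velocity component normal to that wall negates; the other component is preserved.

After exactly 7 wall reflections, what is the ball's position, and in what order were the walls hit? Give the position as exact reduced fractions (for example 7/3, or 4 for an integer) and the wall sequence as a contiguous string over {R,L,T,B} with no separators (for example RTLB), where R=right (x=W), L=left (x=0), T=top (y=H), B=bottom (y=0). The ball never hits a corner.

Final position: (0,11/3)
Wall sequence: LRTLRBL

1. t=4/3 → L at (0,11/3); v=(3,2)
2. t=2 → R at (6,23/3); v=(-3,2)
3. t=1/6 → T at (11/2,8); v=(-3,-2)
4. t=11/6 → L at (0,13/3); v=(3,-2)
5. t=2 → R at (6,1/3); v=(-3,-2)
6. t=1/6 → B at (11/2,0); v=(-3,2)
7. t=11/6 → L at (0,11/3); v=(3,2)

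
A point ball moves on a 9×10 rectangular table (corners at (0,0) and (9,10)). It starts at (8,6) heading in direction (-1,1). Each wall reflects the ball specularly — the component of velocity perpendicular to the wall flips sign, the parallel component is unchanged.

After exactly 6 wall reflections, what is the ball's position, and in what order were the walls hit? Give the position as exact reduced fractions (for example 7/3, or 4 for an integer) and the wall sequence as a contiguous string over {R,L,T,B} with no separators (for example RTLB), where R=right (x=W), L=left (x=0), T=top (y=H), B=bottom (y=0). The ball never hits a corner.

1. t=4 → T at (4,10); v=(-1,-1)
2. t=4 → L at (0,6); v=(1,-1)
3. t=6 → B at (6,0); v=(1,1)
4. t=3 → R at (9,3); v=(-1,1)
5. t=7 → T at (2,10); v=(-1,-1)
6. t=2 → L at (0,8); v=(1,-1)

Final position: (0,8)
Wall sequence: TLBRTL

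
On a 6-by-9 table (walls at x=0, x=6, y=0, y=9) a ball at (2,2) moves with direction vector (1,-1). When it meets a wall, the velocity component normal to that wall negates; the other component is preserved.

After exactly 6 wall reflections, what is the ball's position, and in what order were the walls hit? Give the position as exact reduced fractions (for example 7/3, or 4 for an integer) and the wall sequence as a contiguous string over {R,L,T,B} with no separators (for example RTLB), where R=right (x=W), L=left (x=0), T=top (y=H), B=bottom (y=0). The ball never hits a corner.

Final position: (2,0)
Wall sequence: BRLTRB

1. t=2 → B at (4,0); v=(1,1)
2. t=2 → R at (6,2); v=(-1,1)
3. t=6 → L at (0,8); v=(1,1)
4. t=1 → T at (1,9); v=(1,-1)
5. t=5 → R at (6,4); v=(-1,-1)
6. t=4 → B at (2,0); v=(-1,1)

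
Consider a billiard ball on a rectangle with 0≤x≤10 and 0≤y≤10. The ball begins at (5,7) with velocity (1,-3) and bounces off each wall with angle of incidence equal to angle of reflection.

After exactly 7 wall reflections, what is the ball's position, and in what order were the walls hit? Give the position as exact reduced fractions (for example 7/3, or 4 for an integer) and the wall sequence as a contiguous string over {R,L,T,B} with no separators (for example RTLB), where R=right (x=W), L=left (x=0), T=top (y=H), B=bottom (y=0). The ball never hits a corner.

Final position: (2/3,0)
Wall sequence: BRTBTLB

1. t=7/3 → B at (22/3,0); v=(1,3)
2. t=8/3 → R at (10,8); v=(-1,3)
3. t=2/3 → T at (28/3,10); v=(-1,-3)
4. t=10/3 → B at (6,0); v=(-1,3)
5. t=10/3 → T at (8/3,10); v=(-1,-3)
6. t=8/3 → L at (0,2); v=(1,-3)
7. t=2/3 → B at (2/3,0); v=(1,3)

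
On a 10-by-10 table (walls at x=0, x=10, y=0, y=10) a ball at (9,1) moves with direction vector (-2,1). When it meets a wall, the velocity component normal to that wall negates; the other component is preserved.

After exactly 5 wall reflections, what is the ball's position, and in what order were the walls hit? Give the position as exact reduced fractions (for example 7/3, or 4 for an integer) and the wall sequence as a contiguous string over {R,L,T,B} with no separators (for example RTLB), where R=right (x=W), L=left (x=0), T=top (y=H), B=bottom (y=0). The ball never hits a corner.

1. t=9/2 → L at (0,11/2); v=(2,1)
2. t=9/2 → T at (9,10); v=(2,-1)
3. t=1/2 → R at (10,19/2); v=(-2,-1)
4. t=5 → L at (0,9/2); v=(2,-1)
5. t=9/2 → B at (9,0); v=(2,1)

Final position: (9,0)
Wall sequence: LTRLB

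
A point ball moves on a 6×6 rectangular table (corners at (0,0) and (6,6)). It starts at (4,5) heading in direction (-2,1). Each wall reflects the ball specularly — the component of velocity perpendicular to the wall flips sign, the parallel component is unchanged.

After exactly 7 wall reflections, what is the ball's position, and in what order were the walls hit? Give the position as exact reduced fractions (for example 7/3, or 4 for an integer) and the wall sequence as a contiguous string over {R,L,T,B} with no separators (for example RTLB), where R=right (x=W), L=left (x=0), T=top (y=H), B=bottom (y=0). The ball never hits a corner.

Final position: (2,6)
Wall sequence: TLRBLRT

1. t=1 → T at (2,6); v=(-2,-1)
2. t=1 → L at (0,5); v=(2,-1)
3. t=3 → R at (6,2); v=(-2,-1)
4. t=2 → B at (2,0); v=(-2,1)
5. t=1 → L at (0,1); v=(2,1)
6. t=3 → R at (6,4); v=(-2,1)
7. t=2 → T at (2,6); v=(-2,-1)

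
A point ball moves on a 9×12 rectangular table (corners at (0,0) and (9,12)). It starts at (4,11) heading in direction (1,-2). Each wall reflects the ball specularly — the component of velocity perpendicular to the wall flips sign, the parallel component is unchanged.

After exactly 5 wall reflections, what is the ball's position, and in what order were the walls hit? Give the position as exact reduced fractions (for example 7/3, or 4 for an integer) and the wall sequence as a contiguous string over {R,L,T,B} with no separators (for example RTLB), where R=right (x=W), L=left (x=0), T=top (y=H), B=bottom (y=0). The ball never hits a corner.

1. t=5 → R at (9,1); v=(-1,-2)
2. t=1/2 → B at (17/2,0); v=(-1,2)
3. t=6 → T at (5/2,12); v=(-1,-2)
4. t=5/2 → L at (0,7); v=(1,-2)
5. t=7/2 → B at (7/2,0); v=(1,2)

Final position: (7/2,0)
Wall sequence: RBTLB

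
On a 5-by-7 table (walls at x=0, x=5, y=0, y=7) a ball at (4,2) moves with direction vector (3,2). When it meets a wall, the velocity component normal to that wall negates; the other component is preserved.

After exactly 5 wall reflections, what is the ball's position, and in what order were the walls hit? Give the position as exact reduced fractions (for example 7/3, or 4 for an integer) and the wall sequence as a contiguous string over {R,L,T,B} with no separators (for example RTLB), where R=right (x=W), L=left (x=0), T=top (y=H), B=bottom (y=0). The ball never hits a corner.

Final position: (0,4/3)
Wall sequence: RLTRL

1. t=1/3 → R at (5,8/3); v=(-3,2)
2. t=5/3 → L at (0,6); v=(3,2)
3. t=1/2 → T at (3/2,7); v=(3,-2)
4. t=7/6 → R at (5,14/3); v=(-3,-2)
5. t=5/3 → L at (0,4/3); v=(3,-2)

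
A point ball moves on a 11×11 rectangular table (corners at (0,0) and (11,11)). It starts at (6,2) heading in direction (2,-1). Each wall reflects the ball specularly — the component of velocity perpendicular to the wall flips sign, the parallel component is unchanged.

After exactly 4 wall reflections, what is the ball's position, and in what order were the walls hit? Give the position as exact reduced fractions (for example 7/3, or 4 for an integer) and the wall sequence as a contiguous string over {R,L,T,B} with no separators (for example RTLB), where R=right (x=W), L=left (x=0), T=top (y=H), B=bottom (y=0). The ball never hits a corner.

1. t=2 → B at (10,0); v=(2,1)
2. t=1/2 → R at (11,1/2); v=(-2,1)
3. t=11/2 → L at (0,6); v=(2,1)
4. t=5 → T at (10,11); v=(2,-1)

Final position: (10,11)
Wall sequence: BRLT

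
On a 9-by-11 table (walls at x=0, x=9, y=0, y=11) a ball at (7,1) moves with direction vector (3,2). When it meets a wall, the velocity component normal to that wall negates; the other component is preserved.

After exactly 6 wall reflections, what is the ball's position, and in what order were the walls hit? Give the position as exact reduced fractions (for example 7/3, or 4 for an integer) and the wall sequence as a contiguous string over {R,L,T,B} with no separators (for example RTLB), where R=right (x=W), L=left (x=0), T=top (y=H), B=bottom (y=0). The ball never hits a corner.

1. t=2/3 → R at (9,7/3); v=(-3,2)
2. t=3 → L at (0,25/3); v=(3,2)
3. t=4/3 → T at (4,11); v=(3,-2)
4. t=5/3 → R at (9,23/3); v=(-3,-2)
5. t=3 → L at (0,5/3); v=(3,-2)
6. t=5/6 → B at (5/2,0); v=(3,2)

Final position: (5/2,0)
Wall sequence: RLTRLB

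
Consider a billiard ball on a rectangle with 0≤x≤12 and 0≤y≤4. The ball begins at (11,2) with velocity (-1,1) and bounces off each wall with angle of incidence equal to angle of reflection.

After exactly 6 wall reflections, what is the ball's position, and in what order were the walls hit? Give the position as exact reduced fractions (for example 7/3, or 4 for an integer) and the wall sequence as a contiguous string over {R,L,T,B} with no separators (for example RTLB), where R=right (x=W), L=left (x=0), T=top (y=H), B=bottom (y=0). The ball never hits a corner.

Final position: (7,4)
Wall sequence: TBTLBT

1. t=2 → T at (9,4); v=(-1,-1)
2. t=4 → B at (5,0); v=(-1,1)
3. t=4 → T at (1,4); v=(-1,-1)
4. t=1 → L at (0,3); v=(1,-1)
5. t=3 → B at (3,0); v=(1,1)
6. t=4 → T at (7,4); v=(1,-1)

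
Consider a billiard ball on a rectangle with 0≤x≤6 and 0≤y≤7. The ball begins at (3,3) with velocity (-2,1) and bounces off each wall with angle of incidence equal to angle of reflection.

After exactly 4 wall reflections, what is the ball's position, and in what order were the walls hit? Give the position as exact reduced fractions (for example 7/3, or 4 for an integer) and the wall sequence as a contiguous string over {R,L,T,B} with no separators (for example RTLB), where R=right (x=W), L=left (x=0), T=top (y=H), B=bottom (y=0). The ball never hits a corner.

Final position: (0,7/2)
Wall sequence: LTRL

1. t=3/2 → L at (0,9/2); v=(2,1)
2. t=5/2 → T at (5,7); v=(2,-1)
3. t=1/2 → R at (6,13/2); v=(-2,-1)
4. t=3 → L at (0,7/2); v=(2,-1)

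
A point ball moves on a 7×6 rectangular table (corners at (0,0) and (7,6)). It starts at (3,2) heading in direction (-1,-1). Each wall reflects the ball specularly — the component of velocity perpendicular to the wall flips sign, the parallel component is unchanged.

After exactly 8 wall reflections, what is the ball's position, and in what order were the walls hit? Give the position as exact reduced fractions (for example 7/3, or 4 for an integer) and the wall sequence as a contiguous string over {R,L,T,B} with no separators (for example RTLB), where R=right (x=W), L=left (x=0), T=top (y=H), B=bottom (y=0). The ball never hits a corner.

1. t=2 → B at (1,0); v=(-1,1)
2. t=1 → L at (0,1); v=(1,1)
3. t=5 → T at (5,6); v=(1,-1)
4. t=2 → R at (7,4); v=(-1,-1)
5. t=4 → B at (3,0); v=(-1,1)
6. t=3 → L at (0,3); v=(1,1)
7. t=3 → T at (3,6); v=(1,-1)
8. t=4 → R at (7,2); v=(-1,-1)

Final position: (7,2)
Wall sequence: BLTRBLTR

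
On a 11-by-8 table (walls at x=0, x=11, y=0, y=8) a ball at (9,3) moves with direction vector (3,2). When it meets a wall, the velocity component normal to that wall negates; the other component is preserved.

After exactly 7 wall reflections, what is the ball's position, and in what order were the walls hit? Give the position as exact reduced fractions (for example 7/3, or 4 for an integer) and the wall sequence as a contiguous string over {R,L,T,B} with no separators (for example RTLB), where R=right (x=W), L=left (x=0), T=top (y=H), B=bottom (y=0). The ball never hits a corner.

Final position: (0,17/3)
Wall sequence: RTLBRTL

1. t=2/3 → R at (11,13/3); v=(-3,2)
2. t=11/6 → T at (11/2,8); v=(-3,-2)
3. t=11/6 → L at (0,13/3); v=(3,-2)
4. t=13/6 → B at (13/2,0); v=(3,2)
5. t=3/2 → R at (11,3); v=(-3,2)
6. t=5/2 → T at (7/2,8); v=(-3,-2)
7. t=7/6 → L at (0,17/3); v=(3,-2)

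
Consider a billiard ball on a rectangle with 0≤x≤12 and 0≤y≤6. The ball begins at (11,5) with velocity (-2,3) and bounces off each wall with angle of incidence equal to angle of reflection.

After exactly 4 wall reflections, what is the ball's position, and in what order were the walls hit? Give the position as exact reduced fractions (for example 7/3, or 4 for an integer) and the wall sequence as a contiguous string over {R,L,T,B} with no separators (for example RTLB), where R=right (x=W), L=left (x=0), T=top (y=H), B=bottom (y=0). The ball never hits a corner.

Final position: (0,5/2)
Wall sequence: TBTL

1. t=1/3 → T at (31/3,6); v=(-2,-3)
2. t=2 → B at (19/3,0); v=(-2,3)
3. t=2 → T at (7/3,6); v=(-2,-3)
4. t=7/6 → L at (0,5/2); v=(2,-3)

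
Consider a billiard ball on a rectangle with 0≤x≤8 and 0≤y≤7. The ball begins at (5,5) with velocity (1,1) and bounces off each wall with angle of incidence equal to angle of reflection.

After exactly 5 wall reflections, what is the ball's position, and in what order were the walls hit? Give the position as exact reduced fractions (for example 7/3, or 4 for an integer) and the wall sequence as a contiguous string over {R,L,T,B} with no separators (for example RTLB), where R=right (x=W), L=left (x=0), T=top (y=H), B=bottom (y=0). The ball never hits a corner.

Final position: (5,7)
Wall sequence: TRBLT

1. t=2 → T at (7,7); v=(1,-1)
2. t=1 → R at (8,6); v=(-1,-1)
3. t=6 → B at (2,0); v=(-1,1)
4. t=2 → L at (0,2); v=(1,1)
5. t=5 → T at (5,7); v=(1,-1)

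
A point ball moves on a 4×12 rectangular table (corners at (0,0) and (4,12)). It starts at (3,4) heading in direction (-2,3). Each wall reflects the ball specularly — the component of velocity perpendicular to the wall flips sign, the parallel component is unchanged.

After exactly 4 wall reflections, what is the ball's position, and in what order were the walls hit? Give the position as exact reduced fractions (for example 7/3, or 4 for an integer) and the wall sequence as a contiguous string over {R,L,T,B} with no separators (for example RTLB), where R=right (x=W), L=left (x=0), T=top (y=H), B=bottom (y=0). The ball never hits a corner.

1. t=3/2 → L at (0,17/2); v=(2,3)
2. t=7/6 → T at (7/3,12); v=(2,-3)
3. t=5/6 → R at (4,19/2); v=(-2,-3)
4. t=2 → L at (0,7/2); v=(2,-3)

Final position: (0,7/2)
Wall sequence: LTRL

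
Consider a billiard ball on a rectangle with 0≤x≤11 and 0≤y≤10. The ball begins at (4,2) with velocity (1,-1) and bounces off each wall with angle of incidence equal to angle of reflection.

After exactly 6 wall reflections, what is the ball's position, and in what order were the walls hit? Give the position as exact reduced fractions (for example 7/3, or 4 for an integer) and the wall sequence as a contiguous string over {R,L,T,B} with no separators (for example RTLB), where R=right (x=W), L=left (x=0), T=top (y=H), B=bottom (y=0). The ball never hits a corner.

Final position: (11,7)
Wall sequence: BRTLBR

1. t=2 → B at (6,0); v=(1,1)
2. t=5 → R at (11,5); v=(-1,1)
3. t=5 → T at (6,10); v=(-1,-1)
4. t=6 → L at (0,4); v=(1,-1)
5. t=4 → B at (4,0); v=(1,1)
6. t=7 → R at (11,7); v=(-1,1)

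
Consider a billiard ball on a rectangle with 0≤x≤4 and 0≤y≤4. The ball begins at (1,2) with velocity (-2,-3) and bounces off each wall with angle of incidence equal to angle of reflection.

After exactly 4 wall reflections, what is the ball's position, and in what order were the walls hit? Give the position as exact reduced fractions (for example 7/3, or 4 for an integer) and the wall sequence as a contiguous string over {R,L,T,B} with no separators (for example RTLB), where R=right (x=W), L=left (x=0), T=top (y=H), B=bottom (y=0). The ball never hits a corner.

Final position: (4,5/2)
Wall sequence: LBTR

1. t=1/2 → L at (0,1/2); v=(2,-3)
2. t=1/6 → B at (1/3,0); v=(2,3)
3. t=4/3 → T at (3,4); v=(2,-3)
4. t=1/2 → R at (4,5/2); v=(-2,-3)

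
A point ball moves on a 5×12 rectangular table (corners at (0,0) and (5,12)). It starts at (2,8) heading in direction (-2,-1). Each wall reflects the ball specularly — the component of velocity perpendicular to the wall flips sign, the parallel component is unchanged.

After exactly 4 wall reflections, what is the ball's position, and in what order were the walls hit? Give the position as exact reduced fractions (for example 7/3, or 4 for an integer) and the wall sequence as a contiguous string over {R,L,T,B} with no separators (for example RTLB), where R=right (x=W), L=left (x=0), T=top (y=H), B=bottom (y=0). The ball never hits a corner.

Final position: (4,0)
Wall sequence: LRLB

1. t=1 → L at (0,7); v=(2,-1)
2. t=5/2 → R at (5,9/2); v=(-2,-1)
3. t=5/2 → L at (0,2); v=(2,-1)
4. t=2 → B at (4,0); v=(2,1)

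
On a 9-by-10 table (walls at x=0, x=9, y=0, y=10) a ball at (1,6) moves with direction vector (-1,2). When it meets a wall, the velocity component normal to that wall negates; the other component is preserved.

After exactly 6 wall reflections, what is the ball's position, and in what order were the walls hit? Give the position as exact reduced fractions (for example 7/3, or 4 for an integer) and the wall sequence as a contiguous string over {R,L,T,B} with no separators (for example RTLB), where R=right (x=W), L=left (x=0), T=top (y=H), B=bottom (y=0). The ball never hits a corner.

1. t=1 → L at (0,8); v=(1,2)
2. t=1 → T at (1,10); v=(1,-2)
3. t=5 → B at (6,0); v=(1,2)
4. t=3 → R at (9,6); v=(-1,2)
5. t=2 → T at (7,10); v=(-1,-2)
6. t=5 → B at (2,0); v=(-1,2)

Final position: (2,0)
Wall sequence: LTBRTB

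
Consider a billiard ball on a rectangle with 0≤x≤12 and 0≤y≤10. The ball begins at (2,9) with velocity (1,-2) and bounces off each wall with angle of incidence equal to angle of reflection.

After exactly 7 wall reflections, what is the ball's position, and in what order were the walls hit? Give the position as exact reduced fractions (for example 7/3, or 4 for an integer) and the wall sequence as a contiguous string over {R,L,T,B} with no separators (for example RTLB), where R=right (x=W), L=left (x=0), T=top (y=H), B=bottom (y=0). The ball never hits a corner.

1. t=9/2 → B at (13/2,0); v=(1,2)
2. t=5 → T at (23/2,10); v=(1,-2)
3. t=1/2 → R at (12,9); v=(-1,-2)
4. t=9/2 → B at (15/2,0); v=(-1,2)
5. t=5 → T at (5/2,10); v=(-1,-2)
6. t=5/2 → L at (0,5); v=(1,-2)
7. t=5/2 → B at (5/2,0); v=(1,2)

Final position: (5/2,0)
Wall sequence: BTRBTLB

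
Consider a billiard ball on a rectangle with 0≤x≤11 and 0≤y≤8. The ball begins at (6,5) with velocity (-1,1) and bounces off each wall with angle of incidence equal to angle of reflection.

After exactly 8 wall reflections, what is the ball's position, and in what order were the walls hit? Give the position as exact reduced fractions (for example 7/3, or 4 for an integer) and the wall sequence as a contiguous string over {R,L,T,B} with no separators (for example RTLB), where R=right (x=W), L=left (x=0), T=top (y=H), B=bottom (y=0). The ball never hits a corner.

1. t=3 → T at (3,8); v=(-1,-1)
2. t=3 → L at (0,5); v=(1,-1)
3. t=5 → B at (5,0); v=(1,1)
4. t=6 → R at (11,6); v=(-1,1)
5. t=2 → T at (9,8); v=(-1,-1)
6. t=8 → B at (1,0); v=(-1,1)
7. t=1 → L at (0,1); v=(1,1)
8. t=7 → T at (7,8); v=(1,-1)

Final position: (7,8)
Wall sequence: TLBRTBLT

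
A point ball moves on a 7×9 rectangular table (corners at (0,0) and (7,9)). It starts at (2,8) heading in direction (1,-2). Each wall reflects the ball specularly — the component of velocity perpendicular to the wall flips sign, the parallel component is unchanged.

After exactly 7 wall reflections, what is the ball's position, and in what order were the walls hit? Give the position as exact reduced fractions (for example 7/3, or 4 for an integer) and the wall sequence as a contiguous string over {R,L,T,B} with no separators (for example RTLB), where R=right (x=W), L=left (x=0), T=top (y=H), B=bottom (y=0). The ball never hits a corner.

Final position: (7,6)
Wall sequence: BRTLBTR

1. t=4 → B at (6,0); v=(1,2)
2. t=1 → R at (7,2); v=(-1,2)
3. t=7/2 → T at (7/2,9); v=(-1,-2)
4. t=7/2 → L at (0,2); v=(1,-2)
5. t=1 → B at (1,0); v=(1,2)
6. t=9/2 → T at (11/2,9); v=(1,-2)
7. t=3/2 → R at (7,6); v=(-1,-2)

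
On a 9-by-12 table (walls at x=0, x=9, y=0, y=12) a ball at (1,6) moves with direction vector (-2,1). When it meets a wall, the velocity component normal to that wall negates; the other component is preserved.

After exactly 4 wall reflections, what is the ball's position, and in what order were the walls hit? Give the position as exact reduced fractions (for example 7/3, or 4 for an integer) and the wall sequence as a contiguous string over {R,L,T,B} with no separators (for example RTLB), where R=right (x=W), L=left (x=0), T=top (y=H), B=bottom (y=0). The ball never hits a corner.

1. t=1/2 → L at (0,13/2); v=(2,1)
2. t=9/2 → R at (9,11); v=(-2,1)
3. t=1 → T at (7,12); v=(-2,-1)
4. t=7/2 → L at (0,17/2); v=(2,-1)

Final position: (0,17/2)
Wall sequence: LRTL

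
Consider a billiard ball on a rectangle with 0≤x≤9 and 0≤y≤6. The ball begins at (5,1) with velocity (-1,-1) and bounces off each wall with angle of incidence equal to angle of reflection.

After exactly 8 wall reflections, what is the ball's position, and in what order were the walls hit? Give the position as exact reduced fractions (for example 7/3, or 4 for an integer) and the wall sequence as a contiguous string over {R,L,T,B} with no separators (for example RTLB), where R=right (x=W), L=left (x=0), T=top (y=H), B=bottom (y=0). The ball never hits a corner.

1. t=1 → B at (4,0); v=(-1,1)
2. t=4 → L at (0,4); v=(1,1)
3. t=2 → T at (2,6); v=(1,-1)
4. t=6 → B at (8,0); v=(1,1)
5. t=1 → R at (9,1); v=(-1,1)
6. t=5 → T at (4,6); v=(-1,-1)
7. t=4 → L at (0,2); v=(1,-1)
8. t=2 → B at (2,0); v=(1,1)

Final position: (2,0)
Wall sequence: BLTBRTLB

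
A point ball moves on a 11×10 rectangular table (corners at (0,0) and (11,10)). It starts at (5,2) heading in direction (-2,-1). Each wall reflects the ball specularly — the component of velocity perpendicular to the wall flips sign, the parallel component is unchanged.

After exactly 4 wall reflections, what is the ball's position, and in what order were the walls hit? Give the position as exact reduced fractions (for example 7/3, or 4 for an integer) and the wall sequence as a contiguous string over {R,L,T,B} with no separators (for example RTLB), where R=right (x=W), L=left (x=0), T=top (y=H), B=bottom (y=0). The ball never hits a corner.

1. t=2 → B at (1,0); v=(-2,1)
2. t=1/2 → L at (0,1/2); v=(2,1)
3. t=11/2 → R at (11,6); v=(-2,1)
4. t=4 → T at (3,10); v=(-2,-1)

Final position: (3,10)
Wall sequence: BLRT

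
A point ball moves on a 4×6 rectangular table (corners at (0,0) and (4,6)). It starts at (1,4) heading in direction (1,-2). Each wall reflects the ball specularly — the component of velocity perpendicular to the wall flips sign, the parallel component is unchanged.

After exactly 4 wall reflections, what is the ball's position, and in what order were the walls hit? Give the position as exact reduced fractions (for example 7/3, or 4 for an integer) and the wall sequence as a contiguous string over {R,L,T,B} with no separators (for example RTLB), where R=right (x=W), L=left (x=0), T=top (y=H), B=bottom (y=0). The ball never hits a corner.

1. t=2 → B at (3,0); v=(1,2)
2. t=1 → R at (4,2); v=(-1,2)
3. t=2 → T at (2,6); v=(-1,-2)
4. t=2 → L at (0,2); v=(1,-2)

Final position: (0,2)
Wall sequence: BRTL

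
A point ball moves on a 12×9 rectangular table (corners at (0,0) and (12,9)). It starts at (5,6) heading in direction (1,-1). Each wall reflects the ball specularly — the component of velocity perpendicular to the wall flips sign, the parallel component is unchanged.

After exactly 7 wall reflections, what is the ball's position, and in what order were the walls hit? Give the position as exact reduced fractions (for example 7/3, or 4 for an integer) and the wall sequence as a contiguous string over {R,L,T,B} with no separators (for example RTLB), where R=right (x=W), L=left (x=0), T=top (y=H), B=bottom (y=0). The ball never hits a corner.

Final position: (10,9)
Wall sequence: BRTLBRT

1. t=6 → B at (11,0); v=(1,1)
2. t=1 → R at (12,1); v=(-1,1)
3. t=8 → T at (4,9); v=(-1,-1)
4. t=4 → L at (0,5); v=(1,-1)
5. t=5 → B at (5,0); v=(1,1)
6. t=7 → R at (12,7); v=(-1,1)
7. t=2 → T at (10,9); v=(-1,-1)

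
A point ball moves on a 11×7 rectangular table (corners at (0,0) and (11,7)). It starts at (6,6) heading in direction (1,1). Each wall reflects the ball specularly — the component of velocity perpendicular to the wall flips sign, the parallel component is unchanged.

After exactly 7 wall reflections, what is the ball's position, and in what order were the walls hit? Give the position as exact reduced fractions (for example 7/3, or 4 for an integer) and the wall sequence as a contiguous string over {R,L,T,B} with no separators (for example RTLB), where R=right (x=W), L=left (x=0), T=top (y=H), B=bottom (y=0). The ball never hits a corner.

Final position: (11,5)
Wall sequence: TRBTLBR

1. t=1 → T at (7,7); v=(1,-1)
2. t=4 → R at (11,3); v=(-1,-1)
3. t=3 → B at (8,0); v=(-1,1)
4. t=7 → T at (1,7); v=(-1,-1)
5. t=1 → L at (0,6); v=(1,-1)
6. t=6 → B at (6,0); v=(1,1)
7. t=5 → R at (11,5); v=(-1,1)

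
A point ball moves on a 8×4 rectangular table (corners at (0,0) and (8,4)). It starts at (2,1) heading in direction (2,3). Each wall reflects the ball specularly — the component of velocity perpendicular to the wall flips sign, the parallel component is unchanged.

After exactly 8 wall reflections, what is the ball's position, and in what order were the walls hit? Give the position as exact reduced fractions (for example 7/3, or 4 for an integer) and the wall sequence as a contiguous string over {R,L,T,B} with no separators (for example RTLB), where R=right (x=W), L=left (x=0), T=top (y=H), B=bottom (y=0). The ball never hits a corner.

1. t=1 → T at (4,4); v=(2,-3)
2. t=4/3 → B at (20/3,0); v=(2,3)
3. t=2/3 → R at (8,2); v=(-2,3)
4. t=2/3 → T at (20/3,4); v=(-2,-3)
5. t=4/3 → B at (4,0); v=(-2,3)
6. t=4/3 → T at (4/3,4); v=(-2,-3)
7. t=2/3 → L at (0,2); v=(2,-3)
8. t=2/3 → B at (4/3,0); v=(2,3)

Final position: (4/3,0)
Wall sequence: TBRTBTLB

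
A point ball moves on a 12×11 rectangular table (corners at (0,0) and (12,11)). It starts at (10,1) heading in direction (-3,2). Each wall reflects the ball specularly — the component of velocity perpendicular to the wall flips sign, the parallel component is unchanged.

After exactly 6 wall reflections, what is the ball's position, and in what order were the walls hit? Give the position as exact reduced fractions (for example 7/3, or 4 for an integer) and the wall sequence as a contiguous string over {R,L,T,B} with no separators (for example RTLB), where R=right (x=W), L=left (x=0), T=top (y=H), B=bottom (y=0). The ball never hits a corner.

Final position: (12,29/3)
Wall sequence: LTRBLR

1. t=10/3 → L at (0,23/3); v=(3,2)
2. t=5/3 → T at (5,11); v=(3,-2)
3. t=7/3 → R at (12,19/3); v=(-3,-2)
4. t=19/6 → B at (5/2,0); v=(-3,2)
5. t=5/6 → L at (0,5/3); v=(3,2)
6. t=4 → R at (12,29/3); v=(-3,2)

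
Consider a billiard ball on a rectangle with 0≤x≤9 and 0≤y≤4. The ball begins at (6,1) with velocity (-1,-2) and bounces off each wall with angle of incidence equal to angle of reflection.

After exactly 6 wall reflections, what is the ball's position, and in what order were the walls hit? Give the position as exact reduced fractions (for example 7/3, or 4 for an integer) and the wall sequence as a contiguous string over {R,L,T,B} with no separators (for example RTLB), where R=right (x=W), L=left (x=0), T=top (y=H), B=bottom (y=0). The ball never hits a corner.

1. t=1/2 → B at (11/2,0); v=(-1,2)
2. t=2 → T at (7/2,4); v=(-1,-2)
3. t=2 → B at (3/2,0); v=(-1,2)
4. t=3/2 → L at (0,3); v=(1,2)
5. t=1/2 → T at (1/2,4); v=(1,-2)
6. t=2 → B at (5/2,0); v=(1,2)

Final position: (5/2,0)
Wall sequence: BTBLTB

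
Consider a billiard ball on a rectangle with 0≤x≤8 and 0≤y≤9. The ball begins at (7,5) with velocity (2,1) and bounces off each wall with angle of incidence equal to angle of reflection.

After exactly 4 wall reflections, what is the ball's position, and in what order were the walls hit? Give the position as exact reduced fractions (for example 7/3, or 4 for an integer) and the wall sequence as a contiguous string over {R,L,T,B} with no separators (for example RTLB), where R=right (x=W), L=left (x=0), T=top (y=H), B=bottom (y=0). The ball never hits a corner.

Final position: (8,9/2)
Wall sequence: RTLR

1. t=1/2 → R at (8,11/2); v=(-2,1)
2. t=7/2 → T at (1,9); v=(-2,-1)
3. t=1/2 → L at (0,17/2); v=(2,-1)
4. t=4 → R at (8,9/2); v=(-2,-1)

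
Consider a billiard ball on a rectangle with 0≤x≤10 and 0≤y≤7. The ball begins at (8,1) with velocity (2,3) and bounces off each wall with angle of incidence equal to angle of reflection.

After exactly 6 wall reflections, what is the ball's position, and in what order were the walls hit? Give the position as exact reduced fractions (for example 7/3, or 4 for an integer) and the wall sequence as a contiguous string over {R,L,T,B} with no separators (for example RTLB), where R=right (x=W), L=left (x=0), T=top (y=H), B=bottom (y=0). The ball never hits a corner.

1. t=1 → R at (10,4); v=(-2,3)
2. t=1 → T at (8,7); v=(-2,-3)
3. t=7/3 → B at (10/3,0); v=(-2,3)
4. t=5/3 → L at (0,5); v=(2,3)
5. t=2/3 → T at (4/3,7); v=(2,-3)
6. t=7/3 → B at (6,0); v=(2,3)

Final position: (6,0)
Wall sequence: RTBLTB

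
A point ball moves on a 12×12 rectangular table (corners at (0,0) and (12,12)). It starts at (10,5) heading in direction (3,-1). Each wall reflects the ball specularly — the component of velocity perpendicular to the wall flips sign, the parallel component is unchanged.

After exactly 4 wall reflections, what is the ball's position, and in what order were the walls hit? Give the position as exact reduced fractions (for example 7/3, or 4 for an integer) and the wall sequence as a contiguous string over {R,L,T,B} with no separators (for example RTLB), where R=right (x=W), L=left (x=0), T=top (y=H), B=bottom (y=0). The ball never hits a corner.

1. t=2/3 → R at (12,13/3); v=(-3,-1)
2. t=4 → L at (0,1/3); v=(3,-1)
3. t=1/3 → B at (1,0); v=(3,1)
4. t=11/3 → R at (12,11/3); v=(-3,1)

Final position: (12,11/3)
Wall sequence: RLBR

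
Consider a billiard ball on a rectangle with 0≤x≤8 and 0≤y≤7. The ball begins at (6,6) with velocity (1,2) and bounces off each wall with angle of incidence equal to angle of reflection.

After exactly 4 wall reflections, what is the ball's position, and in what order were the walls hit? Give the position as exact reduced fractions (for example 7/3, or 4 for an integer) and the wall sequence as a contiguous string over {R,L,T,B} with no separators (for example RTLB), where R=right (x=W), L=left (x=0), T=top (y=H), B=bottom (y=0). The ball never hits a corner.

Final position: (5/2,7)
Wall sequence: TRBT

1. t=1/2 → T at (13/2,7); v=(1,-2)
2. t=3/2 → R at (8,4); v=(-1,-2)
3. t=2 → B at (6,0); v=(-1,2)
4. t=7/2 → T at (5/2,7); v=(-1,-2)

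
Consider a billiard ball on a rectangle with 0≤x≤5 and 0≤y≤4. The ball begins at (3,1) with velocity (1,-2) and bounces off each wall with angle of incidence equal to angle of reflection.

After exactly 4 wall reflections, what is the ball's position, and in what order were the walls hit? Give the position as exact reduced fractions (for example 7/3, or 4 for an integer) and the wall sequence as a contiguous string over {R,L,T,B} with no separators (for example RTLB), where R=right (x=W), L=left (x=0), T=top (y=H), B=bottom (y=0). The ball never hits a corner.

1. t=1/2 → B at (7/2,0); v=(1,2)
2. t=3/2 → R at (5,3); v=(-1,2)
3. t=1/2 → T at (9/2,4); v=(-1,-2)
4. t=2 → B at (5/2,0); v=(-1,2)

Final position: (5/2,0)
Wall sequence: BRTB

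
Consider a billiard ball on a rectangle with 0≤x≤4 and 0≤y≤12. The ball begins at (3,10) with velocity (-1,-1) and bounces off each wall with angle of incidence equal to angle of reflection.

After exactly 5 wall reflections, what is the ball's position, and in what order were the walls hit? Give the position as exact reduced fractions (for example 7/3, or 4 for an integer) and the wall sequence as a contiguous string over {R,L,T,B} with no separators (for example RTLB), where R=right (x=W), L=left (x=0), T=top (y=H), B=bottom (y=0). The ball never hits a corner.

1. t=3 → L at (0,7); v=(1,-1)
2. t=4 → R at (4,3); v=(-1,-1)
3. t=3 → B at (1,0); v=(-1,1)
4. t=1 → L at (0,1); v=(1,1)
5. t=4 → R at (4,5); v=(-1,1)

Final position: (4,5)
Wall sequence: LRBLR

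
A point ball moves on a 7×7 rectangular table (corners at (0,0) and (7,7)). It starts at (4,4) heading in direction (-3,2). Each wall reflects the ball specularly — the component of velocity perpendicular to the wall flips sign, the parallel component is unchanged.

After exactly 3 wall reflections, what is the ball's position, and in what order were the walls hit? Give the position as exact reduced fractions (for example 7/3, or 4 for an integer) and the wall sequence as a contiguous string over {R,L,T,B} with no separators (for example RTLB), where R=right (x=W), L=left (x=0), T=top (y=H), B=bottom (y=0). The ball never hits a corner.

Final position: (7,8/3)
Wall sequence: LTR

1. t=4/3 → L at (0,20/3); v=(3,2)
2. t=1/6 → T at (1/2,7); v=(3,-2)
3. t=13/6 → R at (7,8/3); v=(-3,-2)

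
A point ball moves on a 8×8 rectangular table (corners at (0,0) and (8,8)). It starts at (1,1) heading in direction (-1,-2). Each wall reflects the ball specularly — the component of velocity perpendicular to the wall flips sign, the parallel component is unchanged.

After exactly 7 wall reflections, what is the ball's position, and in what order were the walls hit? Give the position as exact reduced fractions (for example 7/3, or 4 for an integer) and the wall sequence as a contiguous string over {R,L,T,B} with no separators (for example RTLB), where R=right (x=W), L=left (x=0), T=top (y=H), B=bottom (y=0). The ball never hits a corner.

1. t=1/2 → B at (1/2,0); v=(-1,2)
2. t=1/2 → L at (0,1); v=(1,2)
3. t=7/2 → T at (7/2,8); v=(1,-2)
4. t=4 → B at (15/2,0); v=(1,2)
5. t=1/2 → R at (8,1); v=(-1,2)
6. t=7/2 → T at (9/2,8); v=(-1,-2)
7. t=4 → B at (1/2,0); v=(-1,2)

Final position: (1/2,0)
Wall sequence: BLTBRTB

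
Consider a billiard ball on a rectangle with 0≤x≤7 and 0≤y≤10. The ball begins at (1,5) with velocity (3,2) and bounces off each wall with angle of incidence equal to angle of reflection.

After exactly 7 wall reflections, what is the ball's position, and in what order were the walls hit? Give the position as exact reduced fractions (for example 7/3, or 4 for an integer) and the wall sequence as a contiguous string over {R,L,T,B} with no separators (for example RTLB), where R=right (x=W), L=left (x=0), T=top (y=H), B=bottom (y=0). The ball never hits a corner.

Final position: (7,23/3)
Wall sequence: RTLRBLR

1. t=2 → R at (7,9); v=(-3,2)
2. t=1/2 → T at (11/2,10); v=(-3,-2)
3. t=11/6 → L at (0,19/3); v=(3,-2)
4. t=7/3 → R at (7,5/3); v=(-3,-2)
5. t=5/6 → B at (9/2,0); v=(-3,2)
6. t=3/2 → L at (0,3); v=(3,2)
7. t=7/3 → R at (7,23/3); v=(-3,2)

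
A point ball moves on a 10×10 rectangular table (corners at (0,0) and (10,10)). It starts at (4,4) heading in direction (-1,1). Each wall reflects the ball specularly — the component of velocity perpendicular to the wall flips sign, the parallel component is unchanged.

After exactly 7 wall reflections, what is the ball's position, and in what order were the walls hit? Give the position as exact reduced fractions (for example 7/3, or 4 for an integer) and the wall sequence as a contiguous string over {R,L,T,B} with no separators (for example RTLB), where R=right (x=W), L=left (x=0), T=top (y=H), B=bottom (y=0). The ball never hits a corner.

1. t=4 → L at (0,8); v=(1,1)
2. t=2 → T at (2,10); v=(1,-1)
3. t=8 → R at (10,2); v=(-1,-1)
4. t=2 → B at (8,0); v=(-1,1)
5. t=8 → L at (0,8); v=(1,1)
6. t=2 → T at (2,10); v=(1,-1)
7. t=8 → R at (10,2); v=(-1,-1)

Final position: (10,2)
Wall sequence: LTRBLTR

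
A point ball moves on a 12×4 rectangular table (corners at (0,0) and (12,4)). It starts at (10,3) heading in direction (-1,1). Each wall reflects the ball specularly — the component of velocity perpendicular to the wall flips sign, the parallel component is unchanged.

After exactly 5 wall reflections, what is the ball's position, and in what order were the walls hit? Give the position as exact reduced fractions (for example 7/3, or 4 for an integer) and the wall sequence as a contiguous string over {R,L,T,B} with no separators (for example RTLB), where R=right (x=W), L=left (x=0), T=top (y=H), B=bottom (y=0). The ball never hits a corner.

Final position: (3,0)
Wall sequence: TBTLB

1. t=1 → T at (9,4); v=(-1,-1)
2. t=4 → B at (5,0); v=(-1,1)
3. t=4 → T at (1,4); v=(-1,-1)
4. t=1 → L at (0,3); v=(1,-1)
5. t=3 → B at (3,0); v=(1,1)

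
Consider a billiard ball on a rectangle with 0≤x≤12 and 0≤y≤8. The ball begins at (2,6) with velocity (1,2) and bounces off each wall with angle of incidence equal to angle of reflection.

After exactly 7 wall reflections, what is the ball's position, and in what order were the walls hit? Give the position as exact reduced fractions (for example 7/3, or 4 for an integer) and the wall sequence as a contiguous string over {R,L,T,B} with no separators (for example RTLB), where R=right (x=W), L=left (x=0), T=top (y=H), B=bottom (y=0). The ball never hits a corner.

1. t=1 → T at (3,8); v=(1,-2)
2. t=4 → B at (7,0); v=(1,2)
3. t=4 → T at (11,8); v=(1,-2)
4. t=1 → R at (12,6); v=(-1,-2)
5. t=3 → B at (9,0); v=(-1,2)
6. t=4 → T at (5,8); v=(-1,-2)
7. t=4 → B at (1,0); v=(-1,2)

Final position: (1,0)
Wall sequence: TBTRBTB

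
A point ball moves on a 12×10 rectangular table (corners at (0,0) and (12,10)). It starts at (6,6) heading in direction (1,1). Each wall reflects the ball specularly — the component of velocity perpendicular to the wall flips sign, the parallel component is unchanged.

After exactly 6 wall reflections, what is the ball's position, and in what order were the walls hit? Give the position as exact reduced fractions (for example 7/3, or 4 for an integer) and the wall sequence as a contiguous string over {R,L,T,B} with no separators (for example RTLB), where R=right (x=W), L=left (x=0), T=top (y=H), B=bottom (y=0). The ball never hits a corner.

Final position: (12,4)
Wall sequence: TRBLTR

1. t=4 → T at (10,10); v=(1,-1)
2. t=2 → R at (12,8); v=(-1,-1)
3. t=8 → B at (4,0); v=(-1,1)
4. t=4 → L at (0,4); v=(1,1)
5. t=6 → T at (6,10); v=(1,-1)
6. t=6 → R at (12,4); v=(-1,-1)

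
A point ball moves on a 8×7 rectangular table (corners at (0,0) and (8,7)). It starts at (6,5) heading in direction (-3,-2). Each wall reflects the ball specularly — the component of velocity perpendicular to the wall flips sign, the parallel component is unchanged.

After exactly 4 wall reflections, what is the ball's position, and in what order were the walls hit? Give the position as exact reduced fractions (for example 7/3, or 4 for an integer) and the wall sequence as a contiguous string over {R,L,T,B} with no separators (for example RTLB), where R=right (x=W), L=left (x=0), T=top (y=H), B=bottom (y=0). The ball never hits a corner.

1. t=2 → L at (0,1); v=(3,-2)
2. t=1/2 → B at (3/2,0); v=(3,2)
3. t=13/6 → R at (8,13/3); v=(-3,2)
4. t=4/3 → T at (4,7); v=(-3,-2)

Final position: (4,7)
Wall sequence: LBRT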